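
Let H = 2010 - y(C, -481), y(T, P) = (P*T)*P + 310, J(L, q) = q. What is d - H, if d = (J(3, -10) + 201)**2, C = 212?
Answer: 49083313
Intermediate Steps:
y(T, P) = 310 + T*P**2 (y(T, P) = T*P**2 + 310 = 310 + T*P**2)
d = 36481 (d = (-10 + 201)**2 = 191**2 = 36481)
H = -49046832 (H = 2010 - (310 + 212*(-481)**2) = 2010 - (310 + 212*231361) = 2010 - (310 + 49048532) = 2010 - 1*49048842 = 2010 - 49048842 = -49046832)
d - H = 36481 - 1*(-49046832) = 36481 + 49046832 = 49083313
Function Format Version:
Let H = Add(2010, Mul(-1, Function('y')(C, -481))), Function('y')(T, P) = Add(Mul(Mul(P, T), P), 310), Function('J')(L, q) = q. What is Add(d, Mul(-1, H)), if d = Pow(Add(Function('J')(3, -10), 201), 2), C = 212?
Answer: 49083313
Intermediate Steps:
Function('y')(T, P) = Add(310, Mul(T, Pow(P, 2))) (Function('y')(T, P) = Add(Mul(T, Pow(P, 2)), 310) = Add(310, Mul(T, Pow(P, 2))))
d = 36481 (d = Pow(Add(-10, 201), 2) = Pow(191, 2) = 36481)
H = -49046832 (H = Add(2010, Mul(-1, Add(310, Mul(212, Pow(-481, 2))))) = Add(2010, Mul(-1, Add(310, Mul(212, 231361)))) = Add(2010, Mul(-1, Add(310, 49048532))) = Add(2010, Mul(-1, 49048842)) = Add(2010, -49048842) = -49046832)
Add(d, Mul(-1, H)) = Add(36481, Mul(-1, -49046832)) = Add(36481, 49046832) = 49083313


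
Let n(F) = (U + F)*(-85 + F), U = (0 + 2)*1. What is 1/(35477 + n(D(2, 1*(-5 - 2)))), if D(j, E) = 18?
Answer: 1/34137 ≈ 2.9294e-5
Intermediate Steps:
U = 2 (U = 2*1 = 2)
n(F) = (-85 + F)*(2 + F) (n(F) = (2 + F)*(-85 + F) = (-85 + F)*(2 + F))
1/(35477 + n(D(2, 1*(-5 - 2)))) = 1/(35477 + (-170 + 18² - 83*18)) = 1/(35477 + (-170 + 324 - 1494)) = 1/(35477 - 1340) = 1/34137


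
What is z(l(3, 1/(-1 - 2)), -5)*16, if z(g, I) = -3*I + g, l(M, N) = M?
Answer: 288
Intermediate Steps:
z(g, I) = g - 3*I
z(l(3, 1/(-1 - 2)), -5)*16 = (3 - 3*(-5))*16 = (3 + 15)*16 = 18*16 = 288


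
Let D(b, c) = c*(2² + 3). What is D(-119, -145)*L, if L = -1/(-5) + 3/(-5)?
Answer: 406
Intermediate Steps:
D(b, c) = 7*c (D(b, c) = c*(4 + 3) = c*7 = 7*c)
L = -⅖ (L = -1*(-⅕) + 3*(-⅕) = ⅕ - ⅗ = -⅖ ≈ -0.40000)
D(-119, -145)*L = (7*(-145))*(-⅖) = -1015*(-⅖) = 406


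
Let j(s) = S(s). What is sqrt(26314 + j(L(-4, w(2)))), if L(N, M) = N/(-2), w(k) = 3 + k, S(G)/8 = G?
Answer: sqrt(26330) ≈ 162.27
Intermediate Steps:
S(G) = 8*G
L(N, M) = -N/2 (L(N, M) = N*(-1/2) = -N/2)
j(s) = 8*s
sqrt(26314 + j(L(-4, w(2)))) = sqrt(26314 + 8*(-1/2*(-4))) = sqrt(26314 + 8*2) = sqrt(26314 + 16) = sqrt(26330)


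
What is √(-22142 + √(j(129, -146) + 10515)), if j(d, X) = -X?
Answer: √(-22142 + √10661) ≈ 148.45*I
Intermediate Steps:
√(-22142 + √(j(129, -146) + 10515)) = √(-22142 + √(-1*(-146) + 10515)) = √(-22142 + √(146 + 10515)) = √(-22142 + √10661)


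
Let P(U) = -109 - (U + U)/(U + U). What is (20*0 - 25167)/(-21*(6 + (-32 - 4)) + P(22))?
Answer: -25167/520 ≈ -48.398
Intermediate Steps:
P(U) = -110 (P(U) = -109 - 2*U/(2*U) = -109 - 2*U*1/(2*U) = -109 - 1*1 = -109 - 1 = -110)
(20*0 - 25167)/(-21*(6 + (-32 - 4)) + P(22)) = (20*0 - 25167)/(-21*(6 + (-32 - 4)) - 110) = (0 - 25167)/(-21*(6 - 36) - 110) = -25167/(-21*(-30) - 110) = -25167/(630 - 110) = -25167/520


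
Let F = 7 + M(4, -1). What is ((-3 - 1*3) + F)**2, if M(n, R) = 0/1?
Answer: 1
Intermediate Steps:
M(n, R) = 0 (M(n, R) = 0*1 = 0)
F = 7 (F = 7 + 0 = 7)
((-3 - 1*3) + F)**2 = ((-3 - 1*3) + 7)**2 = ((-3 - 3) + 7)**2 = (-6 + 7)**2 = 1**2 = 1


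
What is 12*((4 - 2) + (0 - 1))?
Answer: 12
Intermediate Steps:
12*((4 - 2) + (0 - 1)) = 12*(2 - 1) = 12*1 = 12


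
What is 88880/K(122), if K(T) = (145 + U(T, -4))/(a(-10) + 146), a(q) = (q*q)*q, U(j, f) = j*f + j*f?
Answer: 75903520/831 ≈ 91340.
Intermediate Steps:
U(j, f) = 2*f*j (U(j, f) = f*j + f*j = 2*f*j)
a(q) = q³ (a(q) = q²*q = q³)
K(T) = -145/854 + 4*T/427 (K(T) = (145 + 2*(-4)*T)/((-10)³ + 146) = (145 - 8*T)/(-1000 + 146) = (145 - 8*T)/(-854) = (145 - 8*T)*(-1/854) = -145/854 + 4*T/427)
88880/K(122) = 88880/(-145/854 + (4/427)*122) = 88880/(-145/854 + 8/7) = 88880/(831/854) = 88880*(854/831) = 75903520/831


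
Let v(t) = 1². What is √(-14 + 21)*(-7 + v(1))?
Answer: -6*√7 ≈ -15.875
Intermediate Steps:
v(t) = 1
√(-14 + 21)*(-7 + v(1)) = √(-14 + 21)*(-7 + 1) = √7*(-6) = -6*√7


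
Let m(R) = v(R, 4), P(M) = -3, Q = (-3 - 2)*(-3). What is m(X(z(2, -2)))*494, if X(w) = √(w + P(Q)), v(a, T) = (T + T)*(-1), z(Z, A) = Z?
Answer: -3952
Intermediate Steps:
Q = 15 (Q = -5*(-3) = 15)
v(a, T) = -2*T (v(a, T) = (2*T)*(-1) = -2*T)
X(w) = √(-3 + w) (X(w) = √(w - 3) = √(-3 + w))
m(R) = -8 (m(R) = -2*4 = -8)
m(X(z(2, -2)))*494 = -8*494 = -3952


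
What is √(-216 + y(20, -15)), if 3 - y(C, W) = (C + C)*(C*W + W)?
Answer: √12387 ≈ 111.30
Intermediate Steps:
y(C, W) = 3 - 2*C*(W + C*W) (y(C, W) = 3 - (C + C)*(C*W + W) = 3 - 2*C*(W + C*W))
√(-216 + y(20, -15)) = √(-216 + (3 - 2*20*(-15) - 2*(-15)*20²)) = √(-216 + (3 + 600 - 2*(-15)*400)) = √(-216 + (3 + 600 + 12000)) = √(-216 + 12603) = √12387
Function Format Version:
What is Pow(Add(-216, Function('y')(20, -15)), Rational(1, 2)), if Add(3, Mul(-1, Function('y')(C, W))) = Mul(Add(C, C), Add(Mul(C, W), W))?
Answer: Pow(12387, Rational(1, 2)) ≈ 111.30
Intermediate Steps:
Function('y')(C, W) = Add(3, Mul(-2, C, Add(W, Mul(C, W)))) (Function('y')(C, W) = Add(3, Mul(-1, Mul(Add(C, C), Add(Mul(C, W), W)))) = Add(3, Mul(-1, Mul(Mul(2, C), Add(W, Mul(C, W))))) = Add(3, Mul(-1, Mul(2, C, Add(W, Mul(C, W))))) = Add(3, Mul(-2, C, Add(W, Mul(C, W)))))
Pow(Add(-216, Function('y')(20, -15)), Rational(1, 2)) = Pow(Add(-216, Add(3, Mul(-2, 20, -15), Mul(-2, -15, Pow(20, 2)))), Rational(1, 2)) = Pow(Add(-216, Add(3, 600, Mul(-2, -15, 400))), Rational(1, 2)) = Pow(Add(-216, Add(3, 600, 12000)), Rational(1, 2)) = Pow(Add(-216, 12603), Rational(1, 2)) = Pow(12387, Rational(1, 2))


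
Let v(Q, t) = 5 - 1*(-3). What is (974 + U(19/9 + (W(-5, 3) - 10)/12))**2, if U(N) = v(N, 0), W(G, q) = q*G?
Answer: 964324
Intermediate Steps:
W(G, q) = G*q
v(Q, t) = 8 (v(Q, t) = 5 + 3 = 8)
U(N) = 8
(974 + U(19/9 + (W(-5, 3) - 10)/12))**2 = (974 + 8)**2 = 982**2 = 964324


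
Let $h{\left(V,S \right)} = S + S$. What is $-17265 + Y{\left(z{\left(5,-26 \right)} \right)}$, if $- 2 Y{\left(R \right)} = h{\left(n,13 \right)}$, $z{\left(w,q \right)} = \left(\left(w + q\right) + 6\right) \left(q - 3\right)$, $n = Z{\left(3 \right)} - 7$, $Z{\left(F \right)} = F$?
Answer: $-17278$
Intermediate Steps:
$n = -4$ ($n = 3 - 7 = -4$)
$z{\left(w,q \right)} = \left(-3 + q\right) \left(6 + q + w\right)$ ($z{\left(w,q \right)} = \left(\left(q + w\right) + 6\right) \left(-3 + q\right) = \left(6 + q + w\right) \left(-3 + q\right) = \left(-3 + q\right) \left(6 + q + w\right)$)
$h{\left(V,S \right)} = 2 S$
$Y{\left(R \right)} = -13$ ($Y{\left(R \right)} = - \frac{2 \cdot 13}{2} = \left(- \frac{1}{2}\right) 26 = -13$)
$-17265 + Y{\left(z{\left(5,-26 \right)} \right)} = -17265 - 13 = -17278$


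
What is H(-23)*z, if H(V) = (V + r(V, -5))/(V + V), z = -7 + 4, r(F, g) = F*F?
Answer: 33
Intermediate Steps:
r(F, g) = F²
z = -3
H(V) = (V + V²)/(2*V) (H(V) = (V + V²)/(V + V) = (V + V²)/((2*V)) = (V + V²)*(1/(2*V)) = (V + V²)/(2*V))
H(-23)*z = (½ + (½)*(-23))*(-3) = (½ - 23/2)*(-3) = -11*(-3) = 33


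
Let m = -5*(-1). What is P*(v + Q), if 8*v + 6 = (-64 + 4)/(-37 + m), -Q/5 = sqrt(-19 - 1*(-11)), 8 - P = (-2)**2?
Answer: -33/16 - 40*I*sqrt(2) ≈ -2.0625 - 56.569*I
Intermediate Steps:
P = 4 (P = 8 - 1*(-2)**2 = 8 - 1*4 = 8 - 4 = 4)
m = 5
Q = -10*I*sqrt(2) (Q = -5*sqrt(-19 - 1*(-11)) = -5*sqrt(-19 + 11) = -10*I*sqrt(2) ≈ -14.142*I)
v = -33/64 (v = -3/4 + ((-64 + 4)/(-37 + 5))/8 = -3/4 + (-60/(-32))/8 = -3/4 + (-60*(-1/32))/8 = -3/4 + (1/8)*(15/8) = -3/4 + 15/64 = -33/64 ≈ -0.51563)
P*(v + Q) = 4*(-33/64 - 10*I*sqrt(2)) = -33/16 - 40*I*sqrt(2)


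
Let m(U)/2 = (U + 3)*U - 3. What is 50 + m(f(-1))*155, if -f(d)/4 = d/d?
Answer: 360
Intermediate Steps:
f(d) = -4 (f(d) = -4*d/d = -4*1 = -4)
m(U) = -6 + 2*U*(3 + U) (m(U) = 2*((U + 3)*U - 3) = 2*((3 + U)*U - 3) = 2*(U*(3 + U) - 3) = 2*(-3 + U*(3 + U)) = -6 + 2*U*(3 + U))
50 + m(f(-1))*155 = 50 + (-6 + 2*(-4)² + 6*(-4))*155 = 50 + (-6 + 2*16 - 24)*155 = 50 + (-6 + 32 - 24)*155 = 50 + 2*155 = 50 + 310 = 360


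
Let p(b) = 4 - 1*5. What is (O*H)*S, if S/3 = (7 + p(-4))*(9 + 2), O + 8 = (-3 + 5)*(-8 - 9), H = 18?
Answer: -149688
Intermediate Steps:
p(b) = -1 (p(b) = 4 - 5 = -1)
O = -42 (O = -8 + (-3 + 5)*(-8 - 9) = -8 + 2*(-17) = -8 - 34 = -42)
S = 198 (S = 3*((7 - 1)*(9 + 2)) = 3*(6*11) = 3*66 = 198)
(O*H)*S = -42*18*198 = -756*198 = -149688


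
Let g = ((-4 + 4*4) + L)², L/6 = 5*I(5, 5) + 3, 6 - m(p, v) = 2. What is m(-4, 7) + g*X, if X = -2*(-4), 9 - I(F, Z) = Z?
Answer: 180004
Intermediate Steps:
m(p, v) = 4 (m(p, v) = 6 - 1*2 = 6 - 2 = 4)
I(F, Z) = 9 - Z
L = 138 (L = 6*(5*(9 - 1*5) + 3) = 6*(5*(9 - 5) + 3) = 6*(5*4 + 3) = 6*(20 + 3) = 6*23 = 138)
g = 22500 (g = ((-4 + 4*4) + 138)² = ((-4 + 16) + 138)² = (12 + 138)² = 150² = 22500)
X = 8
m(-4, 7) + g*X = 4 + 22500*8 = 4 + 180000 = 180004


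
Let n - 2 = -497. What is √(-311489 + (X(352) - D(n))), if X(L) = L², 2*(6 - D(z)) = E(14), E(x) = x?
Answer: 8*I*√2931 ≈ 433.11*I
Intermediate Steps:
n = -495 (n = 2 - 497 = -495)
D(z) = -1 (D(z) = 6 - ½*14 = 6 - 7 = -1)
√(-311489 + (X(352) - D(n))) = √(-311489 + (352² - 1*(-1))) = √(-311489 + (123904 + 1)) = √(-311489 + 123905) = √(-187584) = 8*I*√2931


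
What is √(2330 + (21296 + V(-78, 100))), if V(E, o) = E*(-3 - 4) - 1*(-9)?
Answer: √24181 ≈ 155.50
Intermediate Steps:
V(E, o) = 9 - 7*E (V(E, o) = E*(-7) + 9 = -7*E + 9 = 9 - 7*E)
√(2330 + (21296 + V(-78, 100))) = √(2330 + (21296 + (9 - 7*(-78)))) = √(2330 + (21296 + (9 + 546))) = √(2330 + (21296 + 555)) = √(2330 + 21851) = √24181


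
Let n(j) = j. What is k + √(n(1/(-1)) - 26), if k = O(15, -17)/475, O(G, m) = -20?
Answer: -4/95 + 3*I*√3 ≈ -0.042105 + 5.1962*I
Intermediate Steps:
k = -4/95 (k = -20/475 = -20*1/475 = -4/95 ≈ -0.042105)
k + √(n(1/(-1)) - 26) = -4/95 + √(1/(-1) - 26) = -4/95 + √(-1 - 26) = -4/95 + √(-27) = -4/95 + 3*I*√3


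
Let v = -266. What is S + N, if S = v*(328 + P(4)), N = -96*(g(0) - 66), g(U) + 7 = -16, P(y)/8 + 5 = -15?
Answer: -36144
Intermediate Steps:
P(y) = -160 (P(y) = -40 + 8*(-15) = -40 - 120 = -160)
g(U) = -23 (g(U) = -7 - 16 = -23)
N = 8544 (N = -96*(-23 - 66) = -96*(-89) = 8544)
S = -44688 (S = -266*(328 - 160) = -266*168 = -44688)
S + N = -44688 + 8544 = -36144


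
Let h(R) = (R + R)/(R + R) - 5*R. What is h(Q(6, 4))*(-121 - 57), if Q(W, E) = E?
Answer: 3382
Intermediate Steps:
h(R) = 1 - 5*R (h(R) = (2*R)/((2*R)) - 5*R = (2*R)*(1/(2*R)) - 5*R = 1 - 5*R)
h(Q(6, 4))*(-121 - 57) = (1 - 5*4)*(-121 - 57) = (1 - 20)*(-178) = -19*(-178) = 3382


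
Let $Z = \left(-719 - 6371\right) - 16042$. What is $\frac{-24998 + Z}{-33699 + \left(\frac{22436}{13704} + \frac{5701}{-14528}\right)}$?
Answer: $\frac{1197785512320}{838617972373} \approx 1.4283$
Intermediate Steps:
$Z = -23132$ ($Z = -7090 - 16042 = -23132$)
$\frac{-24998 + Z}{-33699 + \left(\frac{22436}{13704} + \frac{5701}{-14528}\right)} = \frac{-24998 - 23132}{-33699 + \left(\frac{22436}{13704} + \frac{5701}{-14528}\right)} = - \frac{48130}{-33699 + \left(22436 \cdot \frac{1}{13704} + 5701 \left(- \frac{1}{14528}\right)\right)} = - \frac{48130}{-33699 + \left(\frac{5609}{3426} - \frac{5701}{14528}\right)} = - \frac{48130}{-33699 + \frac{30977963}{24886464}} = - \frac{48130}{- \frac{838617972373}{24886464}} = \left(-48130\right) \left(- \frac{24886464}{838617972373}\right) = \frac{1197785512320}{838617972373}$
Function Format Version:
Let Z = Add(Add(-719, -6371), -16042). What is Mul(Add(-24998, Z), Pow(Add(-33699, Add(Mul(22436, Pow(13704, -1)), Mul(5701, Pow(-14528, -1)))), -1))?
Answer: Rational(1197785512320, 838617972373) ≈ 1.4283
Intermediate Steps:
Z = -23132 (Z = Add(-7090, -16042) = -23132)
Mul(Add(-24998, Z), Pow(Add(-33699, Add(Mul(22436, Pow(13704, -1)), Mul(5701, Pow(-14528, -1)))), -1)) = Mul(Add(-24998, -23132), Pow(Add(-33699, Add(Mul(22436, Pow(13704, -1)), Mul(5701, Pow(-14528, -1)))), -1)) = Mul(-48130, Pow(Add(-33699, Add(Mul(22436, Rational(1, 13704)), Mul(5701, Rational(-1, 14528)))), -1)) = Mul(-48130, Pow(Add(-33699, Add(Rational(5609, 3426), Rational(-5701, 14528))), -1)) = Mul(-48130, Pow(Add(-33699, Rational(30977963, 24886464)), -1)) = Mul(-48130, Pow(Rational(-838617972373, 24886464), -1)) = Mul(-48130, Rational(-24886464, 838617972373)) = Rational(1197785512320, 838617972373)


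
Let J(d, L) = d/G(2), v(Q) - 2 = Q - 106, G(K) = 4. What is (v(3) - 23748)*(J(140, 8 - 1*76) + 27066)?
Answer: -646331749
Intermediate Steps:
v(Q) = -104 + Q (v(Q) = 2 + (Q - 106) = 2 + (-106 + Q) = -104 + Q)
J(d, L) = d/4
(v(3) - 23748)*(J(140, 8 - 1*76) + 27066) = ((-104 + 3) - 23748)*((¼)*140 + 27066) = (-101 - 23748)*(35 + 27066) = -23849*27101 = -646331749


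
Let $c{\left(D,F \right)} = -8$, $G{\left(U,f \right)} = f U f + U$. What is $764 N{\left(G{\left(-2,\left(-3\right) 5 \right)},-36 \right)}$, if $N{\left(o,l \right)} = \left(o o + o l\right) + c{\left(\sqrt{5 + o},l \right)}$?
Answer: $168513952$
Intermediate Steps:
$G{\left(U,f \right)} = U + U f^{2}$ ($G{\left(U,f \right)} = U f f + U = U f^{2} + U = U + U f^{2}$)
$N{\left(o,l \right)} = -8 + o^{2} + l o$ ($N{\left(o,l \right)} = \left(o o + o l\right) - 8 = \left(o^{2} + l o\right) - 8 = -8 + o^{2} + l o$)
$764 N{\left(G{\left(-2,\left(-3\right) 5 \right)},-36 \right)} = 764 \left(-8 + \left(- 2 \left(1 + \left(\left(-3\right) 5\right)^{2}\right)\right)^{2} - 36 \left(- 2 \left(1 + \left(\left(-3\right) 5\right)^{2}\right)\right)\right) = 764 \left(-8 + \left(- 2 \left(1 + \left(-15\right)^{2}\right)\right)^{2} - 36 \left(- 2 \left(1 + \left(-15\right)^{2}\right)\right)\right) = 764 \left(-8 + \left(- 2 \left(1 + 225\right)\right)^{2} - 36 \left(- 2 \left(1 + 225\right)\right)\right) = 764 \left(-8 + \left(\left(-2\right) 226\right)^{2} - 36 \left(\left(-2\right) 226\right)\right) = 764 \left(-8 + \left(-452\right)^{2} - -16272\right) = 764 \left(-8 + 204304 + 16272\right) = 764 \cdot 220568 = 168513952$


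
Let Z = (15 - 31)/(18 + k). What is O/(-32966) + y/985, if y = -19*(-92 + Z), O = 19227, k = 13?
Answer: 1209286827/1006616810 ≈ 1.2013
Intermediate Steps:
Z = -16/31 (Z = (15 - 31)/(18 + 13) = -16/31 ≈ -0.51613)
y = 54492/31 (y = -19*(-92 - 16/31) = -19*(-2868/31) = 54492/31 ≈ 1757.8)
O/(-32966) + y/985 = 19227/(-32966) + (54492/31)/985 = 19227*(-1/32966) + (54492/31)*(1/985) = -19227/32966 + 54492/30535 = 1209286827/1006616810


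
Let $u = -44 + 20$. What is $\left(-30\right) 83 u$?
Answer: $59760$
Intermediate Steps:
$u = -24$
$\left(-30\right) 83 u = \left(-30\right) 83 \left(-24\right) = \left(-2490\right) \left(-24\right) = 59760$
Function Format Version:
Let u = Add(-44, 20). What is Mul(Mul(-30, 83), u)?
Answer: 59760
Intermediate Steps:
u = -24
Mul(Mul(-30, 83), u) = Mul(Mul(-30, 83), -24) = Mul(-2490, -24) = 59760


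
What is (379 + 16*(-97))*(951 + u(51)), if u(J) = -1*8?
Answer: -1106139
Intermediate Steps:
u(J) = -8
(379 + 16*(-97))*(951 + u(51)) = (379 + 16*(-97))*(951 - 8) = (379 - 1552)*943 = -1173*943 = -1106139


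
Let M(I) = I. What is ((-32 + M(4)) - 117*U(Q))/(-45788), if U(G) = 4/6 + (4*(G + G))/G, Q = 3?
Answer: 521/22894 ≈ 0.022757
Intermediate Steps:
U(G) = 26/3 (U(G) = 4*(1/6) + (4*(2*G))/G = 2/3 + (8*G)/G = 2/3 + 8 = 26/3)
((-32 + M(4)) - 117*U(Q))/(-45788) = ((-32 + 4) - 117*26/3)/(-45788) = (-28 - 1014)*(-1/45788) = -1042*(-1/45788) = 521/22894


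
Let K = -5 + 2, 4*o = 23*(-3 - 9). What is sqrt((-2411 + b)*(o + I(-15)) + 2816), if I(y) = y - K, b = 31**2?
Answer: sqrt(120266) ≈ 346.79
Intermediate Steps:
o = -69 (o = (23*(-3 - 9))/4 = (23*(-12))/4 = (1/4)*(-276) = -69)
K = -3
b = 961
I(y) = 3 + y (I(y) = y - 1*(-3) = y + 3 = 3 + y)
sqrt((-2411 + b)*(o + I(-15)) + 2816) = sqrt((-2411 + 961)*(-69 + (3 - 15)) + 2816) = sqrt(-1450*(-69 - 12) + 2816) = sqrt(-1450*(-81) + 2816) = sqrt(117450 + 2816) = sqrt(120266)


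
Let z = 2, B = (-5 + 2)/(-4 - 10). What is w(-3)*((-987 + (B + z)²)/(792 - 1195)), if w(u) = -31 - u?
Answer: -14807/217 ≈ -68.235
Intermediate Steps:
B = 3/14 (B = -3/(-14) = -3*(-1/14) = 3/14 ≈ 0.21429)
w(-3)*((-987 + (B + z)²)/(792 - 1195)) = (-31 - 1*(-3))*((-987 + (3/14 + 2)²)/(792 - 1195)) = (-31 + 3)*((-987 + (31/14)²)/(-403)) = -28*(-987 + 961/196)*(-1)/403 = -(-192491)*(-1)/(7*403) = -28*14807/6076 = -14807/217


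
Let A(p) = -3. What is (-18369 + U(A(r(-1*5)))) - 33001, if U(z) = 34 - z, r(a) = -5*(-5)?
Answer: -51333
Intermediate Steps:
r(a) = 25
(-18369 + U(A(r(-1*5)))) - 33001 = (-18369 + (34 - 1*(-3))) - 33001 = (-18369 + (34 + 3)) - 33001 = (-18369 + 37) - 33001 = -18332 - 33001 = -51333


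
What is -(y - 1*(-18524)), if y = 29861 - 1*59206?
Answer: 10821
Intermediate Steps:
y = -29345 (y = 29861 - 59206 = -29345)
-(y - 1*(-18524)) = -(-29345 - 1*(-18524)) = -(-29345 + 18524) = -1*(-10821) = 10821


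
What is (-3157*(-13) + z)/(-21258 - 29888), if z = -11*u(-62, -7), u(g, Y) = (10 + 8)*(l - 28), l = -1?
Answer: -46783/51146 ≈ -0.91469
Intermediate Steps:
u(g, Y) = -522 (u(g, Y) = (10 + 8)*(-1 - 28) = 18*(-29) = -522)
z = 5742 (z = -11*(-522) = 5742)
(-3157*(-13) + z)/(-21258 - 29888) = (-3157*(-13) + 5742)/(-21258 - 29888) = (41041 + 5742)/(-51146) = 46783*(-1/51146) = -46783/51146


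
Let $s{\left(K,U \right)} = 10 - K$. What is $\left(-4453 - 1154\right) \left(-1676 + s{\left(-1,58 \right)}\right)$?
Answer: $9335655$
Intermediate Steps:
$\left(-4453 - 1154\right) \left(-1676 + s{\left(-1,58 \right)}\right) = \left(-4453 - 1154\right) \left(-1676 + \left(10 - -1\right)\right) = - 5607 \left(-1676 + \left(10 + 1\right)\right) = - 5607 \left(-1676 + 11\right) = \left(-5607\right) \left(-1665\right) = 9335655$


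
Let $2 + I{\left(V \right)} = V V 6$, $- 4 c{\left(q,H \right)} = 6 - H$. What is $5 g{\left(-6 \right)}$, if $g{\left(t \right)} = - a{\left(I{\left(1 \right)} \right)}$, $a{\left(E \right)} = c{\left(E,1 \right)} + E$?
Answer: $- \frac{55}{4} \approx -13.75$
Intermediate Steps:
$c{\left(q,H \right)} = - \frac{3}{2} + \frac{H}{4}$ ($c{\left(q,H \right)} = - \frac{6 - H}{4} = - \frac{3}{2} + \frac{H}{4}$)
$I{\left(V \right)} = -2 + 6 V^{2}$ ($I{\left(V \right)} = -2 + V V 6 = -2 + V^{2} \cdot 6 = -2 + 6 V^{2}$)
$a{\left(E \right)} = - \frac{5}{4} + E$ ($a{\left(E \right)} = \left(- \frac{3}{2} + \frac{1}{4} \cdot 1\right) + E = \left(- \frac{3}{2} + \frac{1}{4}\right) + E = - \frac{5}{4} + E$)
$g{\left(t \right)} = - \frac{11}{4}$ ($g{\left(t \right)} = - (- \frac{5}{4} - \left(2 - 6 \cdot 1^{2}\right)) = - (- \frac{5}{4} + \left(-2 + 6 \cdot 1\right)) = - (- \frac{5}{4} + \left(-2 + 6\right)) = - (- \frac{5}{4} + 4) = \left(-1\right) \frac{11}{4} = - \frac{11}{4}$)
$5 g{\left(-6 \right)} = 5 \left(- \frac{11}{4}\right) = - \frac{55}{4}$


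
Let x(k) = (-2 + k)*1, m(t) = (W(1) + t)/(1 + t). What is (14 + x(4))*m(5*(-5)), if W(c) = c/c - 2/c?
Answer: 52/3 ≈ 17.333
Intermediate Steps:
W(c) = 1 - 2/c
m(t) = (-1 + t)/(1 + t) (m(t) = ((-2 + 1)/1 + t)/(1 + t) = (1*(-1) + t)/(1 + t) = (-1 + t)/(1 + t))
x(k) = -2 + k
(14 + x(4))*m(5*(-5)) = (14 + (-2 + 4))*((-1 + 5*(-5))/(1 + 5*(-5))) = (14 + 2)*((-1 - 25)/(1 - 25)) = 16*(-26/(-24)) = 16*(-1/24*(-26)) = 16*(13/12) = 52/3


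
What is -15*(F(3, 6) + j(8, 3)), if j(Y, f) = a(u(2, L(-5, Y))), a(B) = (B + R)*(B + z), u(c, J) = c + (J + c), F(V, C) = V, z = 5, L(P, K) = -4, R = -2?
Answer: 105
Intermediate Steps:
u(c, J) = J + 2*c
a(B) = (-2 + B)*(5 + B) (a(B) = (B - 2)*(B + 5) = (-2 + B)*(5 + B))
j(Y, f) = -10 (j(Y, f) = -10 + (-4 + 2*2)**2 + 3*(-4 + 2*2) = -10 + (-4 + 4)**2 + 3*(-4 + 4) = -10 + 0**2 + 3*0 = -10 + 0 + 0 = -10)
-15*(F(3, 6) + j(8, 3)) = -15*(3 - 10) = -15*(-7) = 105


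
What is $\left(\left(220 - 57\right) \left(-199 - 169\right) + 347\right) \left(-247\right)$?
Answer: $14730339$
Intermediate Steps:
$\left(\left(220 - 57\right) \left(-199 - 169\right) + 347\right) \left(-247\right) = \left(163 \left(-368\right) + 347\right) \left(-247\right) = \left(-59984 + 347\right) \left(-247\right) = \left(-59637\right) \left(-247\right) = 14730339$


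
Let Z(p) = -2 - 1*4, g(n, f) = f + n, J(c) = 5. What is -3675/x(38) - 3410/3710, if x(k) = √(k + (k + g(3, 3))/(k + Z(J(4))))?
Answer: -341/371 - 70*√70 ≈ -586.58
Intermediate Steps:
Z(p) = -6 (Z(p) = -2 - 4 = -6)
x(k) = √(k + (6 + k)/(-6 + k)) (x(k) = √(k + (k + (3 + 3))/(k - 6)) = √(k + (k + 6)/(-6 + k)) = √(k + (6 + k)/(-6 + k)))
-3675/x(38) - 3410/3710 = -3675*√(-6 + 38)/√(6 + 38 + 38*(-6 + 38)) - 3410/3710 = -3675*4*√2/√(6 + 38 + 38*32) - 3410*1/3710 = -3675*4*√2/√(6 + 38 + 1216) - 341/371 = -3675*2*√70/105 - 341/371 = -70*√70 - 341/371 = -341/371 - 70*√70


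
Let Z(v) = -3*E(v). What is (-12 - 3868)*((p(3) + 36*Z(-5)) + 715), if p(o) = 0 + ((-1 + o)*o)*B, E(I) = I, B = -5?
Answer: -4753000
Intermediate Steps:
Z(v) = -3*v
p(o) = -5*o*(-1 + o) (p(o) = 0 + ((-1 + o)*o)*(-5) = 0 + (o*(-1 + o))*(-5) = 0 - 5*o*(-1 + o) = -5*o*(-1 + o))
(-12 - 3868)*((p(3) + 36*Z(-5)) + 715) = (-12 - 3868)*((5*3*(1 - 1*3) + 36*(-3*(-5))) + 715) = -3880*((5*3*(1 - 3) + 36*15) + 715) = -3880*((5*3*(-2) + 540) + 715) = -3880*((-30 + 540) + 715) = -3880*(510 + 715) = -3880*1225 = -4753000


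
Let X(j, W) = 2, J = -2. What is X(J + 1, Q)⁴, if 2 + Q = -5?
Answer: 16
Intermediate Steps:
Q = -7 (Q = -2 - 5 = -7)
X(J + 1, Q)⁴ = 2⁴ = 16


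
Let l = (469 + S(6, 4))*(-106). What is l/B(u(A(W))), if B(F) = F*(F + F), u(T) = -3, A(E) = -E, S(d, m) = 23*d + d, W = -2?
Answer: -32489/9 ≈ -3609.9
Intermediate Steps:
S(d, m) = 24*d
B(F) = 2*F² (B(F) = F*(2*F) = 2*F²)
l = -64978 (l = (469 + 24*6)*(-106) = (469 + 144)*(-106) = 613*(-106) = -64978)
l/B(u(A(W))) = -64978/(2*(-3)²) = -64978/(2*9) = -64978/18 = -64978*1/18 = -32489/9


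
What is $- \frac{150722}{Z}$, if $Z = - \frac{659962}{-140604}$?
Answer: $- \frac{10596058044}{329981} \approx -32111.0$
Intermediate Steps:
$Z = \frac{329981}{70302}$ ($Z = \left(-659962\right) \left(- \frac{1}{140604}\right) = \frac{329981}{70302} \approx 4.6938$)
$- \frac{150722}{Z} = - \frac{150722}{\frac{329981}{70302}} = \left(-150722\right) \frac{70302}{329981} = - \frac{10596058044}{329981}$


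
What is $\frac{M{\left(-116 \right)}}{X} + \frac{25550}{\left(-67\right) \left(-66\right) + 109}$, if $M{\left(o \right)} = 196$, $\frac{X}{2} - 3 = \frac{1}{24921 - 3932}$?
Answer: $\frac{5464372991}{142654004} \approx 38.305$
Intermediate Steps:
$X = \frac{125936}{20989}$ ($X = 6 + \frac{2}{24921 - 3932} = 6 + \frac{2}{20989} = \frac{125936}{20989} \approx 6.0001$)
$\frac{M{\left(-116 \right)}}{X} + \frac{25550}{\left(-67\right) \left(-66\right) + 109} = \frac{196}{\frac{125936}{20989}} + \frac{25550}{\left(-67\right) \left(-66\right) + 109} = 196 \cdot \frac{20989}{125936} + \frac{25550}{4422 + 109} = \frac{1028461}{31484} + \frac{25550}{4531} = \frac{5464372991}{142654004}$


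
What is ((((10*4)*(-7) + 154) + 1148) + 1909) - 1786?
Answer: 1145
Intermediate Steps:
((((10*4)*(-7) + 154) + 1148) + 1909) - 1786 = (((40*(-7) + 154) + 1148) + 1909) - 1786 = (((-280 + 154) + 1148) + 1909) - 1786 = ((-126 + 1148) + 1909) - 1786 = (1022 + 1909) - 1786 = 2931 - 1786 = 1145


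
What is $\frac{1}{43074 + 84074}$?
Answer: $\frac{1}{127148} \approx 7.8648 \cdot 10^{-6}$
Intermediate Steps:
$\frac{1}{43074 + 84074} = \frac{1}{127148}$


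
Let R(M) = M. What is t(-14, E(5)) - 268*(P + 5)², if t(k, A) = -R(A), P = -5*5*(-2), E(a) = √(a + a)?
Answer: -810700 - √10 ≈ -8.1070e+5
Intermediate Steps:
E(a) = √2*√a (E(a) = √(2*a) = √2*√a)
P = 50 (P = -25*(-2) = 50)
t(k, A) = -A
t(-14, E(5)) - 268*(P + 5)² = -√2*√5 - 268*(50 + 5)² = -√10 - 268*55² = -√10 - 268*3025 = -√10 - 810700 = -810700 - √10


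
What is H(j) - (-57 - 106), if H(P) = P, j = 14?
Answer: 177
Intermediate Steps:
H(j) - (-57 - 106) = 14 - (-57 - 106) = 14 - 1*(-163) = 14 + 163 = 177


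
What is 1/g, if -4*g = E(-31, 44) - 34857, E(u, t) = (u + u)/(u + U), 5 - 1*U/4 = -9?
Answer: 100/871487 ≈ 0.00011475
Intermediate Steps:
U = 56 (U = 20 - 4*(-9) = 20 + 36 = 56)
E(u, t) = 2*u/(56 + u) (E(u, t) = (u + u)/(u + 56) = (2*u)/(56 + u) = 2*u/(56 + u))
g = 871487/100 (g = -(2*(-31)/(56 - 31) - 34857)/4 = -(2*(-31)/25 - 34857)/4 = -(2*(-31)*(1/25) - 34857)/4 = -(-62/25 - 34857)/4 = -¼*(-871487/25) = 871487/100 ≈ 8714.9)
1/g = 1/(871487/100) = 100/871487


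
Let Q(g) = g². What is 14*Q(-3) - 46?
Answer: 80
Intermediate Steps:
14*Q(-3) - 46 = 14*(-3)² - 46 = 14*9 - 46 = 126 - 46 = 80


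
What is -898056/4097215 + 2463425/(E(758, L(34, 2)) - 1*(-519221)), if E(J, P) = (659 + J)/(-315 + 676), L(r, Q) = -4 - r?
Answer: 3475306857501287/767982790848570 ≈ 4.5252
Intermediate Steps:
E(J, P) = 659/361 + J/361 (E(J, P) = (659 + J)/361 = (659 + J)*(1/361) = 659/361 + J/361)
-898056/4097215 + 2463425/(E(758, L(34, 2)) - 1*(-519221)) = -898056/4097215 + 2463425/((659/361 + (1/361)*758) - 1*(-519221)) = -898056*1/4097215 + 2463425/((659/361 + 758/361) + 519221) = -898056/4097215 + 2463425/(1417/361 + 519221) = -898056/4097215 + 2463425/(187440198/361) = -898056/4097215 + 2463425*(361/187440198) = -898056/4097215 + 889296425/187440198 = 3475306857501287/767982790848570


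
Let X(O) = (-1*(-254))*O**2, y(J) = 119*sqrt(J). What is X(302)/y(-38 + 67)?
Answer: 23165816*sqrt(29)/3451 ≈ 36149.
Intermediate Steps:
X(O) = 254*O**2
X(302)/y(-38 + 67) = (254*302**2)/((119*sqrt(-38 + 67))) = (254*91204)/((119*sqrt(29))) = 23165816*(sqrt(29)/3451) = 23165816*sqrt(29)/3451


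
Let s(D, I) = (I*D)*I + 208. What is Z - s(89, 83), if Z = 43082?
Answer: -570247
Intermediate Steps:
s(D, I) = 208 + D*I**2 (s(D, I) = (D*I)*I + 208 = D*I**2 + 208 = 208 + D*I**2)
Z - s(89, 83) = 43082 - (208 + 89*83**2) = 43082 - (208 + 89*6889) = 43082 - (208 + 613121) = 43082 - 1*613329 = 43082 - 613329 = -570247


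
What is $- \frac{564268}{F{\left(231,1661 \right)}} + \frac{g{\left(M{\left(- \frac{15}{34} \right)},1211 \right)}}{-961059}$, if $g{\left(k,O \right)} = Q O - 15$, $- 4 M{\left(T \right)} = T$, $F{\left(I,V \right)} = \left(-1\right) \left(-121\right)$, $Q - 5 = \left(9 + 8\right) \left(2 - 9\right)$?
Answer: $- \frac{16432670711}{3523883} \approx -4663.2$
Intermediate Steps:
$Q = -114$ ($Q = 5 + \left(9 + 8\right) \left(2 - 9\right) = 5 + 17 \left(-7\right) = 5 - 119 = -114$)
$F{\left(I,V \right)} = 121$
$M{\left(T \right)} = - \frac{T}{4}$
$g{\left(k,O \right)} = -15 - 114 O$ ($g{\left(k,O \right)} = - 114 O - 15 = -15 - 114 O$)
$- \frac{564268}{F{\left(231,1661 \right)}} + \frac{g{\left(M{\left(- \frac{15}{34} \right)},1211 \right)}}{-961059} = - \frac{564268}{121} + \frac{-15 - 138054}{-961059} = \left(-564268\right) \frac{1}{121} + \left(-15 - 138054\right) \left(- \frac{1}{961059}\right) = - \frac{564268}{121} - - \frac{46023}{320353} = - \frac{564268}{121} + \frac{46023}{320353} = - \frac{16432670711}{3523883}$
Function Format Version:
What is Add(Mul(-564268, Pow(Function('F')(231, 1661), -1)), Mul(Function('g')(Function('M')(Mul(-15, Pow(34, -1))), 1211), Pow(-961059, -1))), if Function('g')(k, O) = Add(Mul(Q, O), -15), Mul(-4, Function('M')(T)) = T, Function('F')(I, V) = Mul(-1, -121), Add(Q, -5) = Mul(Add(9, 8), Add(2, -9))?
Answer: Rational(-16432670711, 3523883) ≈ -4663.2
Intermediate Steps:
Q = -114 (Q = Add(5, Mul(Add(9, 8), Add(2, -9))) = Add(5, Mul(17, -7)) = Add(5, -119) = -114)
Function('F')(I, V) = 121
Function('M')(T) = Mul(Rational(-1, 4), T)
Function('g')(k, O) = Add(-15, Mul(-114, O)) (Function('g')(k, O) = Add(Mul(-114, O), -15) = Add(-15, Mul(-114, O)))
Add(Mul(-564268, Pow(Function('F')(231, 1661), -1)), Mul(Function('g')(Function('M')(Mul(-15, Pow(34, -1))), 1211), Pow(-961059, -1))) = Add(Mul(-564268, Pow(121, -1)), Mul(Add(-15, Mul(-114, 1211)), Pow(-961059, -1))) = Add(Mul(-564268, Rational(1, 121)), Mul(Add(-15, -138054), Rational(-1, 961059))) = Add(Rational(-564268, 121), Mul(-138069, Rational(-1, 961059))) = Add(Rational(-564268, 121), Rational(46023, 320353)) = Rational(-16432670711, 3523883)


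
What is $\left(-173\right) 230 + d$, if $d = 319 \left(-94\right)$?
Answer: $-69776$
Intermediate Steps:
$d = -29986$
$\left(-173\right) 230 + d = \left(-173\right) 230 - 29986 = -39790 - 29986 = -69776$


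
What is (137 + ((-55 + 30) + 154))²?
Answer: 70756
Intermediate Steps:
(137 + ((-55 + 30) + 154))² = (137 + (-25 + 154))² = (137 + 129)² = 266² = 70756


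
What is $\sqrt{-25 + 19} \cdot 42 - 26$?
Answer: $-26 + 42 i \sqrt{6} \approx -26.0 + 102.88 i$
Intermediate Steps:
$\sqrt{-25 + 19} \cdot 42 - 26 = \sqrt{-6} \cdot 42 - 26 = i \sqrt{6} \cdot 42 - 26 = 42 i \sqrt{6} - 26 = -26 + 42 i \sqrt{6}$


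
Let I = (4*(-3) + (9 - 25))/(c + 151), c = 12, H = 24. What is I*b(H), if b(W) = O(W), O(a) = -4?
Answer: 112/163 ≈ 0.68712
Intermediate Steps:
b(W) = -4
I = -28/163 (I = (4*(-3) + (9 - 25))/(12 + 151) = (-12 - 16)/163 = -28*1/163 = -28/163 ≈ -0.17178)
I*b(H) = -28/163*(-4) = 112/163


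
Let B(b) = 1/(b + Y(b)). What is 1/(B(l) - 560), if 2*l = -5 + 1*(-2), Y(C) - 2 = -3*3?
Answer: -21/11762 ≈ -0.0017854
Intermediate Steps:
Y(C) = -7 (Y(C) = 2 - 3*3 = 2 - 9 = -7)
l = -7/2 (l = (-5 + 1*(-2))/2 = (-5 - 2)/2 = (½)*(-7) = -7/2 ≈ -3.5000)
B(b) = 1/(-7 + b) (B(b) = 1/(b - 7) = 1/(-7 + b))
1/(B(l) - 560) = 1/(1/(-7 - 7/2) - 560) = 1/(1/(-21/2) - 560) = 1/(-2/21 - 560) = 1/(-11762/21) = -21/11762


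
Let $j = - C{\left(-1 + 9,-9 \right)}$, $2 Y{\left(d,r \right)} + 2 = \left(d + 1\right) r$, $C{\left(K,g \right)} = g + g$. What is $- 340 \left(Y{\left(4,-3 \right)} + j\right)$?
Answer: $-3230$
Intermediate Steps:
$C{\left(K,g \right)} = 2 g$
$Y{\left(d,r \right)} = -1 + \frac{r \left(1 + d\right)}{2}$ ($Y{\left(d,r \right)} = -1 + \frac{\left(d + 1\right) r}{2} = -1 + \frac{\left(1 + d\right) r}{2} = -1 + \frac{r \left(1 + d\right)}{2}$)
$j = 18$ ($j = - 2 \left(-9\right) = \left(-1\right) \left(-18\right) = 18$)
$- 340 \left(Y{\left(4,-3 \right)} + j\right) = - 340 \left(\left(-1 + \frac{1}{2} \left(-3\right) + \frac{1}{2} \cdot 4 \left(-3\right)\right) + 18\right) = - 340 \left(\left(-1 - \frac{3}{2} - 6\right) + 18\right) = - 340 \left(- \frac{17}{2} + 18\right) = \left(-340\right) \frac{19}{2} = -3230$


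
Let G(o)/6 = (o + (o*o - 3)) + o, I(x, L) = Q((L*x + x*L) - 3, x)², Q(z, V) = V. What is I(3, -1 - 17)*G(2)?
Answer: 270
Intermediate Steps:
I(x, L) = x²
G(o) = -18 + 6*o² + 12*o (G(o) = 6*((o + (o*o - 3)) + o) = 6*((o + (o² - 3)) + o) = 6*((o + (-3 + o²)) + o) = 6*((-3 + o + o²) + o) = 6*(-3 + o² + 2*o) = -18 + 6*o² + 12*o)
I(3, -1 - 17)*G(2) = 3²*(-18 + 6*2² + 12*2) = 9*(-18 + 6*4 + 24) = 9*(-18 + 24 + 24) = 9*30 = 270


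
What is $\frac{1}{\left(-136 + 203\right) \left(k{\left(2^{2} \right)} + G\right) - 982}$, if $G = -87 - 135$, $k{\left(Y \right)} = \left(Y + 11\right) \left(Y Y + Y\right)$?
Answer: $\frac{1}{4244} \approx 0.00023563$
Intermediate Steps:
$k{\left(Y \right)} = \left(11 + Y\right) \left(Y + Y^{2}\right)$ ($k{\left(Y \right)} = \left(11 + Y\right) \left(Y^{2} + Y\right) = \left(11 + Y\right) \left(Y + Y^{2}\right)$)
$G = -222$
$\frac{1}{\left(-136 + 203\right) \left(k{\left(2^{2} \right)} + G\right) - 982} = \frac{1}{\left(-136 + 203\right) \left(2^{2} \left(11 + \left(2^{2}\right)^{2} + 12 \cdot 2^{2}\right) - 222\right) - 982} = \frac{1}{67 \left(4 \left(11 + 4^{2} + 12 \cdot 4\right) - 222\right) - 982} = \frac{1}{67 \left(4 \left(11 + 16 + 48\right) - 222\right) - 982} = \frac{1}{67 \left(4 \cdot 75 - 222\right) - 982} = \frac{1}{67 \left(300 - 222\right) - 982} = \frac{1}{67 \cdot 78 - 982} = \frac{1}{5226 - 982} = \frac{1}{4244}$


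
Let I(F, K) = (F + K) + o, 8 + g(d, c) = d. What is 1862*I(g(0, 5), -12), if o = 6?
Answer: -26068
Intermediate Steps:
g(d, c) = -8 + d
I(F, K) = 6 + F + K (I(F, K) = (F + K) + 6 = 6 + F + K)
1862*I(g(0, 5), -12) = 1862*(6 + (-8 + 0) - 12) = 1862*(6 - 8 - 12) = 1862*(-14) = -26068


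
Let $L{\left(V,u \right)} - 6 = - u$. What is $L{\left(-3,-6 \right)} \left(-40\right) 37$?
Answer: $-17760$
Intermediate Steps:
$L{\left(V,u \right)} = 6 - u$
$L{\left(-3,-6 \right)} \left(-40\right) 37 = \left(6 - -6\right) \left(-40\right) 37 = \left(6 + 6\right) \left(-40\right) 37 = 12 \left(-40\right) 37 = \left(-480\right) 37 = -17760$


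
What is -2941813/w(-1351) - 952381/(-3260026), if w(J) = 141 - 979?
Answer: 2397796240604/682975447 ≈ 3510.8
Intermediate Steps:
w(J) = -838
-2941813/w(-1351) - 952381/(-3260026) = -2941813/(-838) - 952381/(-3260026) = -2941813*(-1/838) - 952381*(-1/3260026) = 2941813/838 + 952381/3260026 = 2397796240604/682975447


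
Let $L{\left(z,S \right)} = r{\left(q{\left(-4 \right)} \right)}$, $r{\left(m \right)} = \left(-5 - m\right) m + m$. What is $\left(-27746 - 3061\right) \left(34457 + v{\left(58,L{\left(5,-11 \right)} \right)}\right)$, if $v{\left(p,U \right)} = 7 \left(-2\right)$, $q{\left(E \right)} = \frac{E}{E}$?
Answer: $-1061085501$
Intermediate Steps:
$q{\left(E \right)} = 1$
$r{\left(m \right)} = m + m \left(-5 - m\right)$ ($r{\left(m \right)} = m \left(-5 - m\right) + m = m + m \left(-5 - m\right)$)
$L{\left(z,S \right)} = -5$ ($L{\left(z,S \right)} = \left(-1\right) 1 \left(4 + 1\right) = \left(-1\right) 1 \cdot 5 = -5$)
$v{\left(p,U \right)} = -14$
$\left(-27746 - 3061\right) \left(34457 + v{\left(58,L{\left(5,-11 \right)} \right)}\right) = \left(-27746 - 3061\right) \left(34457 - 14\right) = \left(-30807\right) 34443 = -1061085501$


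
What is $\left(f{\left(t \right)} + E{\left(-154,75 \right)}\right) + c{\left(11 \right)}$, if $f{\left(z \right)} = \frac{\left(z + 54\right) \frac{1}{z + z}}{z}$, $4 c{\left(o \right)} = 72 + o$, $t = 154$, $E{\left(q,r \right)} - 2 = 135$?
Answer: $\frac{3741303}{23716} \approx 157.75$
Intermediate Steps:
$E{\left(q,r \right)} = 137$ ($E{\left(q,r \right)} = 2 + 135 = 137$)
$c{\left(o \right)} = 18 + \frac{o}{4}$ ($c{\left(o \right)} = \frac{72 + o}{4} = 18 + \frac{o}{4}$)
$f{\left(z \right)} = \frac{54 + z}{2 z^{2}}$ ($f{\left(z \right)} = \frac{\left(54 + z\right) \frac{1}{2 z}}{z} = \frac{\frac{1}{2} \frac{1}{z} \left(54 + z\right)}{z} = \frac{54 + z}{2 z^{2}}$)
$\left(f{\left(t \right)} + E{\left(-154,75 \right)}\right) + c{\left(11 \right)} = \left(\frac{54 + 154}{2 \cdot 23716} + 137\right) + \left(18 + \frac{1}{4} \cdot 11\right) = \left(\frac{1}{2} \cdot \frac{1}{23716} \cdot 208 + 137\right) + \left(18 + \frac{11}{4}\right) = \left(\frac{26}{5929} + 137\right) + \frac{83}{4} = \frac{812299}{5929} + \frac{83}{4} = \frac{3741303}{23716}$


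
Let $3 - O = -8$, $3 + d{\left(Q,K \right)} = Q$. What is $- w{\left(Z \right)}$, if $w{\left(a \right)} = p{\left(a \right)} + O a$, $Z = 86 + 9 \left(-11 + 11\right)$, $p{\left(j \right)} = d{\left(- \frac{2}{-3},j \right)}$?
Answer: $- \frac{2831}{3} \approx -943.67$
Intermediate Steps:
$d{\left(Q,K \right)} = -3 + Q$
$p{\left(j \right)} = - \frac{7}{3}$ ($p{\left(j \right)} = -3 - \frac{2}{-3} = -3 - - \frac{2}{3} = -3 + \frac{2}{3} = - \frac{7}{3}$)
$O = 11$ ($O = 3 - -8 = 3 + 8 = 11$)
$Z = 86$ ($Z = 86 + 9 \cdot 0 = 86 + 0 = 86$)
$w{\left(a \right)} = - \frac{7}{3} + 11 a$
$- w{\left(Z \right)} = - (- \frac{7}{3} + 11 \cdot 86) = - (- \frac{7}{3} + 946) = \left(-1\right) \frac{2831}{3} = - \frac{2831}{3}$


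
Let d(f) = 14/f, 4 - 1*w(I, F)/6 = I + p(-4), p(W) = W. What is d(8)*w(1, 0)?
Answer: 147/2 ≈ 73.500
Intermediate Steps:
w(I, F) = 48 - 6*I (w(I, F) = 24 - 6*(I - 4) = 24 - 6*(-4 + I) = 24 + (24 - 6*I) = 48 - 6*I)
d(8)*w(1, 0) = (14/8)*(48 - 6*1) = (14*(1/8))*(48 - 6) = (7/4)*42 = 147/2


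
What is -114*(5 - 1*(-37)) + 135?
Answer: -4653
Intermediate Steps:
-114*(5 - 1*(-37)) + 135 = -114*(5 + 37) + 135 = -114*42 + 135 = -4788 + 135 = -4653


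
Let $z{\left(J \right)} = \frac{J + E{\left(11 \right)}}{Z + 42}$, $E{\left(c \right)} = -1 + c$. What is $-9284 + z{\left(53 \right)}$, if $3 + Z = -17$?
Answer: $- \frac{204185}{22} \approx -9281.1$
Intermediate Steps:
$Z = -20$ ($Z = -3 - 17 = -20$)
$z{\left(J \right)} = \frac{5}{11} + \frac{J}{22}$ ($z{\left(J \right)} = \frac{J + \left(-1 + 11\right)}{-20 + 42} = \frac{J + 10}{22} = \left(10 + J\right) \frac{1}{22} = \frac{5}{11} + \frac{J}{22}$)
$-9284 + z{\left(53 \right)} = -9284 + \left(\frac{5}{11} + \frac{1}{22} \cdot 53\right) = -9284 + \left(\frac{5}{11} + \frac{53}{22}\right) = -9284 + \frac{63}{22} = - \frac{204185}{22}$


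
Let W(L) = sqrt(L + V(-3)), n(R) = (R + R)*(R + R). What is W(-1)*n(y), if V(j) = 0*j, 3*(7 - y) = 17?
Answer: 64*I/9 ≈ 7.1111*I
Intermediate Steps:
y = 4/3 (y = 7 - 1/3*17 = 7 - 17/3 = 4/3 ≈ 1.3333)
n(R) = 4*R**2 (n(R) = (2*R)*(2*R) = 4*R**2)
V(j) = 0
W(L) = sqrt(L) (W(L) = sqrt(L + 0) = sqrt(L))
W(-1)*n(y) = sqrt(-1)*(4*(4/3)**2) = I*(4*(16/9)) = I*(64/9) = 64*I/9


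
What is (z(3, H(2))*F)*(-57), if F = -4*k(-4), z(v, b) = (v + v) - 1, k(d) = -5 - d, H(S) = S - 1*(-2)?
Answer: -1140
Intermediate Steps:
H(S) = 2 + S (H(S) = S + 2 = 2 + S)
z(v, b) = -1 + 2*v (z(v, b) = 2*v - 1 = -1 + 2*v)
F = 4 (F = -4*(-5 - 1*(-4)) = -4*(-5 + 4) = -4*(-1) = 4)
(z(3, H(2))*F)*(-57) = ((-1 + 2*3)*4)*(-57) = ((-1 + 6)*4)*(-57) = (5*4)*(-57) = 20*(-57) = -1140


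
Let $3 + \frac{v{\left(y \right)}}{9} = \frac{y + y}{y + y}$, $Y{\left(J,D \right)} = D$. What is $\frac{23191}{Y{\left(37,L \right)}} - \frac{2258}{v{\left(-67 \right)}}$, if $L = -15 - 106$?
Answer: $- \frac{72110}{1089} \approx -66.217$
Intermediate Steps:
$L = -121$ ($L = -15 - 106 = -121$)
$v{\left(y \right)} = -18$ ($v{\left(y \right)} = -27 + 9 \frac{y + y}{y + y} = -27 + 9 \frac{2 y}{2 y} = -27 + 9 \cdot 2 y \frac{1}{2 y} = -27 + 9 \cdot 1 = -27 + 9 = -18$)
$\frac{23191}{Y{\left(37,L \right)}} - \frac{2258}{v{\left(-67 \right)}} = \frac{23191}{-121} - \frac{2258}{-18} = 23191 \left(- \frac{1}{121}\right) - - \frac{1129}{9} = - \frac{23191}{121} + \frac{1129}{9} = - \frac{72110}{1089}$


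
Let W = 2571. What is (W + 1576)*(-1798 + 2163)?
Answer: 1513655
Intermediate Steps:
(W + 1576)*(-1798 + 2163) = (2571 + 1576)*(-1798 + 2163) = 4147*365 = 1513655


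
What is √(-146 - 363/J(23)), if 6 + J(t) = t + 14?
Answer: I*√151559/31 ≈ 12.558*I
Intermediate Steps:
J(t) = 8 + t (J(t) = -6 + (t + 14) = -6 + (14 + t) = 8 + t)
√(-146 - 363/J(23)) = √(-146 - 363/(8 + 23)) = √(-146 - 363/31) = √(-4889/31) = I*√151559/31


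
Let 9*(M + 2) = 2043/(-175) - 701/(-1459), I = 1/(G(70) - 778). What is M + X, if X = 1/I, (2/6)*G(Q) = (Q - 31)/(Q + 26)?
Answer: -57358046909/73533600 ≈ -780.03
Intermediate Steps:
G(Q) = 3*(-31 + Q)/(26 + Q) (G(Q) = 3*((Q - 31)/(Q + 26)) = 3*((-31 + Q)/(26 + Q)) = 3*(-31 + Q)/(26 + Q))
I = -32/24857 (I = 1/(3*(-31 + 70)/(26 + 70) - 778) = 1/(3*39/96 - 778) = 1/(3*(1/96)*39 - 778) = 1/(39/32 - 778) = 1/(-24857/32) = -32/24857 ≈ -0.0012874)
X = -24857/32 (X = 1/(-32/24857) = -24857/32 ≈ -776.78)
M = -7453912/2297925 (M = -2 + (2043/(-175) - 701/(-1459))/9 = -2 + (2043*(-1/175) - 701*(-1/1459))/9 = -2 + (-2043/175 + 701/1459)/9 = -2 + (⅑)*(-2858062/255325) = -2 - 2858062/2297925 = -7453912/2297925 ≈ -3.2438)
M + X = -7453912/2297925 - 24857/32 = -57358046909/73533600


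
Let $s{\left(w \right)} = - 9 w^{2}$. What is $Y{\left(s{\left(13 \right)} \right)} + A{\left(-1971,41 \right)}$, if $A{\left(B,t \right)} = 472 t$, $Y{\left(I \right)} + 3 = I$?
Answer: $17828$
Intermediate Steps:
$Y{\left(I \right)} = -3 + I$
$Y{\left(s{\left(13 \right)} \right)} + A{\left(-1971,41 \right)} = \left(-3 - 9 \cdot 13^{2}\right) + 472 \cdot 41 = \left(-3 - 1521\right) + 19352 = -1524 + 19352 = 17828$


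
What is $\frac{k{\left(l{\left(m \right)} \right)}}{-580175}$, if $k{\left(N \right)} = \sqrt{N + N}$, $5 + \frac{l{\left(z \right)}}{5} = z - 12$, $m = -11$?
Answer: $- \frac{2 i \sqrt{70}}{580175} \approx - 2.8842 \cdot 10^{-5} i$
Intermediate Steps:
$l{\left(z \right)} = -85 + 5 z$ ($l{\left(z \right)} = -25 + 5 \left(z - 12\right) = -25 + 5 \left(-12 + z\right) = -25 + \left(-60 + 5 z\right) = -85 + 5 z$)
$k{\left(N \right)} = \sqrt{2} \sqrt{N}$ ($k{\left(N \right)} = \sqrt{2 N} = \sqrt{2} \sqrt{N}$)
$\frac{k{\left(l{\left(m \right)} \right)}}{-580175} = \frac{\sqrt{2} \sqrt{-85 + 5 \left(-11\right)}}{-580175} = \sqrt{2} \sqrt{-85 - 55} \left(- \frac{1}{580175}\right) = \sqrt{2} \sqrt{-140} \left(- \frac{1}{580175}\right) = \sqrt{2} \cdot 2 i \sqrt{35} \left(- \frac{1}{580175}\right) = 2 i \sqrt{70} \left(- \frac{1}{580175}\right) = - \frac{2 i \sqrt{70}}{580175}$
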